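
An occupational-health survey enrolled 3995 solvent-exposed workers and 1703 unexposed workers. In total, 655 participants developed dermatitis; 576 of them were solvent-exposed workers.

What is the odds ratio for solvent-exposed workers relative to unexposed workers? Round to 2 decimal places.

solvent-exposed workers without the outcome: 3995 − 576 = 3419
unexposed workers with the outcome: 655 − 576 = 79
unexposed workers without the outcome: 1703 − 79 = 1624
OR = (576 × 1624) / (3419 × 79) = 935424/270101 ≈ 3.46

OR: 3.46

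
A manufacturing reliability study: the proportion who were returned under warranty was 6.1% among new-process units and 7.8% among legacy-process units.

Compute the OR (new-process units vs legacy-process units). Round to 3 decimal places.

0.768

odds, new-process units = 0.0610/0.9390 = 0.0650
odds, legacy-process units = 0.0780/0.9220 = 0.0846
OR = 0.0650 / 0.0846 = 0.768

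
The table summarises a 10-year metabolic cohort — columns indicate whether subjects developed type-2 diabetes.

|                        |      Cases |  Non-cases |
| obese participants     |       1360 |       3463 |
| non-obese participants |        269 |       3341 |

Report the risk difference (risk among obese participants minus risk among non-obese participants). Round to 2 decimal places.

RD: 0.21

risk, obese participants = 1360/4823 = 0.2820
risk, non-obese participants = 269/3610 = 0.0745
risk difference = 0.2820 − 0.0745 = 0.21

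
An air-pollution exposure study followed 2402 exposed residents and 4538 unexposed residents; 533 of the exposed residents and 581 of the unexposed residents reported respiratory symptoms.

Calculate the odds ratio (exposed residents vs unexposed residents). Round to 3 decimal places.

OR = (533 × 3957) / (1869 × 581) = 2109081/1085889 ≈ 1.942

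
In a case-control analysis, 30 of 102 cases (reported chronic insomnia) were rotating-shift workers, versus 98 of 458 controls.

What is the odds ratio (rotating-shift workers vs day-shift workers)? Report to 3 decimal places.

OR = (30 × 360) / (98 × 72) = 10800/7056 ≈ 1.531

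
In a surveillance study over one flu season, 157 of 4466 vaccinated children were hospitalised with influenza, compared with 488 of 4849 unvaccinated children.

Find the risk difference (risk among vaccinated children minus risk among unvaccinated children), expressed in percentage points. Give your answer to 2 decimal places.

risk, vaccinated children = 157/4466 = 0.03515
risk, unvaccinated children = 488/4849 = 0.10064
risk difference = 0.03515 − 0.10064 = -0.06548 → -6.55 percentage points

RD = -6.55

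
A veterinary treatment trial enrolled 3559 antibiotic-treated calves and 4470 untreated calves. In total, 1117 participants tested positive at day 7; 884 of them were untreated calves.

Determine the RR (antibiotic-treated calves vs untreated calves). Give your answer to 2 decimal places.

antibiotic-treated calves with the outcome: 1117 − 884 = 233
antibiotic-treated calves without the outcome: 3559 − 233 = 3326
untreated calves without the outcome: 4470 − 884 = 3586
risk, antibiotic-treated calves = 233/3559 = 0.0655
risk, untreated calves = 884/4470 = 0.1978
RR = 0.0655 / 0.1978 = 0.33

RR ≈ 0.33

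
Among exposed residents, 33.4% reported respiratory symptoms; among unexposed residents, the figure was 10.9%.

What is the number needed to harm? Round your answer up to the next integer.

NNH: 5

absolute risk difference = 0.225000
1 / 0.225000 = 4.444 → round up → 5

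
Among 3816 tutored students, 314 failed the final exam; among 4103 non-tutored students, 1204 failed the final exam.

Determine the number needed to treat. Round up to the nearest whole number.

NNT: 5

risk, tutored students = 314/3816 = 0.082285
risk, non-tutored students = 1204/4103 = 0.293444
absolute risk difference = 0.211159
1 / 0.211159 = 4.736 → round up → 5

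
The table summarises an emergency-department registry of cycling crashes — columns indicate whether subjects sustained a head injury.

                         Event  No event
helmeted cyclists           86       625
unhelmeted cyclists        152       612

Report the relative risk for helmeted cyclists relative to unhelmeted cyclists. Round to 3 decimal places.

risk, helmeted cyclists = 86/711 = 0.1210
risk, unhelmeted cyclists = 152/764 = 0.1990
RR = 0.1210 / 0.1990 = 0.608

RR: 0.608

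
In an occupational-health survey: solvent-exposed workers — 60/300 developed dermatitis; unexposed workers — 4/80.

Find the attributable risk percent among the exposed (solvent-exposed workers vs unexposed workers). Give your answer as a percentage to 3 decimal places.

risk, solvent-exposed workers = 60/300 = 0.2000
risk, unexposed workers = 4/80 = 0.0500
AR% = (0.2000 − 0.0500) / 0.2000 = 0.7500 → 75.000%

AR% = 75.000%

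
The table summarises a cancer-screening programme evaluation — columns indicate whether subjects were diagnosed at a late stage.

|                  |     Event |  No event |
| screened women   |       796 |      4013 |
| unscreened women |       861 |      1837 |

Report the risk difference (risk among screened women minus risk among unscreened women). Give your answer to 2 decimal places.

risk, screened women = 796/4809 = 0.1655
risk, unscreened women = 861/2698 = 0.3191
risk difference = 0.1655 − 0.3191 = -0.15

RD: -0.15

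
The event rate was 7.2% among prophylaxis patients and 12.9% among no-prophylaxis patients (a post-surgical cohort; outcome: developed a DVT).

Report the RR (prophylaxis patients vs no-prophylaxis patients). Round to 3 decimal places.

RR = 0.0720 / 0.1290 = 0.558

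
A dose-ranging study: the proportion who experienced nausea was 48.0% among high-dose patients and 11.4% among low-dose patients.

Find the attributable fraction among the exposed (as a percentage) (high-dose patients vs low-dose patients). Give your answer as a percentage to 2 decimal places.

AR% = (0.4800 − 0.1140) / 0.4800 = 0.7625 → 76.25%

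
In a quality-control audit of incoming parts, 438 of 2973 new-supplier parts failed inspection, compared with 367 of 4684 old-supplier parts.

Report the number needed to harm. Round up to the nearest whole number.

risk, new-supplier parts = 438/2973 = 0.147326
risk, old-supplier parts = 367/4684 = 0.078352
absolute risk difference = 0.068974
1 / 0.068974 = 14.498 → round up → 15

NNH: 15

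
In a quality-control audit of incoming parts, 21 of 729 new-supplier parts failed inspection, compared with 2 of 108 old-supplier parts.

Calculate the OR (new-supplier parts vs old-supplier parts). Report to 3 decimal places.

OR = (21 × 106) / (708 × 2) = 2226/1416 ≈ 1.572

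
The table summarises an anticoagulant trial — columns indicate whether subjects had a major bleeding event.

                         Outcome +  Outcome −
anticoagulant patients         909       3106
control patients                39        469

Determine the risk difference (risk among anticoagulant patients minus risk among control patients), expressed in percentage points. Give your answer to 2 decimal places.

risk, anticoagulant patients = 909/4015 = 0.2264
risk, control patients = 39/508 = 0.0768
risk difference = 0.2264 − 0.0768 = 0.1496 → 14.96 percentage points

RD ≈ 14.96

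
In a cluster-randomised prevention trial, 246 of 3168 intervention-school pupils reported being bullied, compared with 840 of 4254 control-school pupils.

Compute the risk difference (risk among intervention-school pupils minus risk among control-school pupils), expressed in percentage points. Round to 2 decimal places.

risk, intervention-school pupils = 246/3168 = 0.0777
risk, control-school pupils = 840/4254 = 0.1975
risk difference = 0.0777 − 0.1975 = -0.1198 → -11.98 percentage points

-11.98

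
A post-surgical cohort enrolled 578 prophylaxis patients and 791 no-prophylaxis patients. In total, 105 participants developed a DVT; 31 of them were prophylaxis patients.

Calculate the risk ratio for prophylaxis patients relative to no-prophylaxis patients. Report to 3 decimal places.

RR = 0.573

prophylaxis patients without the outcome: 578 − 31 = 547
no-prophylaxis patients with the outcome: 105 − 31 = 74
no-prophylaxis patients without the outcome: 791 − 74 = 717
risk, prophylaxis patients = 31/578 = 0.0536
risk, no-prophylaxis patients = 74/791 = 0.0936
RR = 0.0536 / 0.0936 = 0.573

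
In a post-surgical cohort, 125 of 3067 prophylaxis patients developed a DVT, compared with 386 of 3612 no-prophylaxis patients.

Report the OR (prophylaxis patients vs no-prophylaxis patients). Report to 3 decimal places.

OR = (125 × 3226) / (2942 × 386) = 403250/1135612 ≈ 0.355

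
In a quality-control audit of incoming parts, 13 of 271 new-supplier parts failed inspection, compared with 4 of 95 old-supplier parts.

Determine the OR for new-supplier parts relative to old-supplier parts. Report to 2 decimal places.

OR = (13 × 91) / (258 × 4) = 1183/1032 ≈ 1.15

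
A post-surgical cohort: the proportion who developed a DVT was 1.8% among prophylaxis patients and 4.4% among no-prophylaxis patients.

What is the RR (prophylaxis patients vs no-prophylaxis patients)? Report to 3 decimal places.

RR = 0.01800 / 0.04400 = 0.409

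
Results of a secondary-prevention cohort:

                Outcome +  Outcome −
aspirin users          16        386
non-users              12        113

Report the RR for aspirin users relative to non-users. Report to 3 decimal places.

risk, aspirin users = 16/402 = 0.03980
risk, non-users = 12/125 = 0.09600
RR = 0.03980 / 0.09600 = 0.415

0.415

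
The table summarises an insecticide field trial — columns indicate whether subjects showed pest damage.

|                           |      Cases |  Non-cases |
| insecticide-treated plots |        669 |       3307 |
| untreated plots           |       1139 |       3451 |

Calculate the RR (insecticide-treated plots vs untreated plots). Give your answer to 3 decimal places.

RR = 0.678

risk, insecticide-treated plots = 669/3976 = 0.1683
risk, untreated plots = 1139/4590 = 0.2481
RR = 0.1683 / 0.2481 = 0.678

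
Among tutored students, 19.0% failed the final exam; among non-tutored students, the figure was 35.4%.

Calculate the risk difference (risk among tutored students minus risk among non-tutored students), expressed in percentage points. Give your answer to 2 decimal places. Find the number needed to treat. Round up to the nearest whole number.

risk difference = 0.1900 − 0.3540 = -0.1640 → -16.40 percentage points
absolute risk difference = 0.164000
1 / 0.164000 = 6.098 → round up → 7

RD = -16.40; NNT = 7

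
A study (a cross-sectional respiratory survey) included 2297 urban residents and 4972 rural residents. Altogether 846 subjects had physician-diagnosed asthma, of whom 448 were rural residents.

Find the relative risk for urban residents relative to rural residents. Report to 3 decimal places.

1.923

urban residents with the outcome: 846 − 448 = 398
urban residents without the outcome: 2297 − 398 = 1899
rural residents without the outcome: 4972 − 448 = 4524
risk, urban residents = 398/2297 = 0.1733
risk, rural residents = 448/4972 = 0.0901
RR = 0.1733 / 0.0901 = 1.923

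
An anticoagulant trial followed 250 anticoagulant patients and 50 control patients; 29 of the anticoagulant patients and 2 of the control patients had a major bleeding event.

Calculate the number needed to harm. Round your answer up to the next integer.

risk, anticoagulant patients = 29/250 = 0.116000
risk, control patients = 2/50 = 0.040000
absolute risk difference = 0.076000
1 / 0.076000 = 13.158 → round up → 14

14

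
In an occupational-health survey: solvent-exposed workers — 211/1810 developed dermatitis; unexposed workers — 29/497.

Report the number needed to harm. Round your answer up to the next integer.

NNH = 18

risk, solvent-exposed workers = 211/1810 = 0.116575
risk, unexposed workers = 29/497 = 0.058350
absolute risk difference = 0.058224
1 / 0.058224 = 17.175 → round up → 18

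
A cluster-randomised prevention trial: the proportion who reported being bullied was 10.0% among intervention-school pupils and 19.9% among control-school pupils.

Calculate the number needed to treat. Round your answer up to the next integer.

11

absolute risk difference = 0.099000
1 / 0.099000 = 10.101 → round up → 11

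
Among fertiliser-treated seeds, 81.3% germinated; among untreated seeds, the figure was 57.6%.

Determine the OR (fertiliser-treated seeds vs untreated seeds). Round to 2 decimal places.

OR = 3.20

odds, fertiliser-treated seeds = 0.8130/0.1870 = 4.3476
odds, untreated seeds = 0.5760/0.4240 = 1.3585
OR = 4.3476 / 1.3585 = 3.20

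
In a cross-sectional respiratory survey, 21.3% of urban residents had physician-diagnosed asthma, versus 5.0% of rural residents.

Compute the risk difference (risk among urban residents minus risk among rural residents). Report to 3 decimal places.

risk difference = 0.2130 − 0.0500 = 0.163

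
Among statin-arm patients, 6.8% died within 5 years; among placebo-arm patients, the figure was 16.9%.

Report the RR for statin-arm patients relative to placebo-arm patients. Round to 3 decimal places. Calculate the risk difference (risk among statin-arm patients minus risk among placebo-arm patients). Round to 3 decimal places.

RR = 0.402; RD = -0.101

RR = 0.0680 / 0.1690 = 0.402
risk difference = 0.0680 − 0.1690 = -0.101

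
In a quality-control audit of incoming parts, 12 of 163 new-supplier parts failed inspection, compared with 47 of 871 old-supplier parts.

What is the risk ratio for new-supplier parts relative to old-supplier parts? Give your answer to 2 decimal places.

1.36

risk, new-supplier parts = 12/163 = 0.0736
risk, old-supplier parts = 47/871 = 0.0540
RR = 0.0736 / 0.0540 = 1.36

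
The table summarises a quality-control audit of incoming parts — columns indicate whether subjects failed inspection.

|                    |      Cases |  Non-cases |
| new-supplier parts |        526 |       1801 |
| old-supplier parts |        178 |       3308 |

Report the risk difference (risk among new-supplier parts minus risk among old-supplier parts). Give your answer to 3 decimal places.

0.175

risk, new-supplier parts = 526/2327 = 0.2260
risk, old-supplier parts = 178/3486 = 0.0511
risk difference = 0.2260 − 0.0511 = 0.175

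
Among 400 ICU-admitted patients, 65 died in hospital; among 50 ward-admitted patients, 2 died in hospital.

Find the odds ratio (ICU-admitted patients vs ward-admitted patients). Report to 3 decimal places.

OR = (65 × 48) / (335 × 2) = 3120/670 ≈ 4.657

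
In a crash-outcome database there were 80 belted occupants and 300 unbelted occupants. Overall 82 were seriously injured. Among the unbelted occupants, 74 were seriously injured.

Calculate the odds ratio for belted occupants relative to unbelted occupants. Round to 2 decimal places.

belted occupants with the outcome: 82 − 74 = 8
belted occupants without the outcome: 80 − 8 = 72
unbelted occupants without the outcome: 300 − 74 = 226
odds, belted occupants = 8/72 = 0.1111
odds, unbelted occupants = 74/226 = 0.3274
OR = 0.1111 / 0.3274 = 0.34

0.34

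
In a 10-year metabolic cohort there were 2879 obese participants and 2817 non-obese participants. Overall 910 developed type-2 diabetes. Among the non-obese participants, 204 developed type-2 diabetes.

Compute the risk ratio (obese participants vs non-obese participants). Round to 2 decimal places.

obese participants with the outcome: 910 − 204 = 706
obese participants without the outcome: 2879 − 706 = 2173
non-obese participants without the outcome: 2817 − 204 = 2613
risk, obese participants = 706/2879 = 0.2452
risk, non-obese participants = 204/2817 = 0.0724
RR = 0.2452 / 0.0724 = 3.39

RR = 3.39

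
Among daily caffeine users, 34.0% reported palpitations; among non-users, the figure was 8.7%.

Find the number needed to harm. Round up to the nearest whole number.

NNH ≈ 4

absolute risk difference = 0.253000
1 / 0.253000 = 3.953 → round up → 4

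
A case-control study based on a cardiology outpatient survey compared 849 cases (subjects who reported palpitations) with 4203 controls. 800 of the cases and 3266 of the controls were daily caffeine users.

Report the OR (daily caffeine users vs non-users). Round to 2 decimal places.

OR = (800 × 937) / (3266 × 49) = 749600/160034 ≈ 4.68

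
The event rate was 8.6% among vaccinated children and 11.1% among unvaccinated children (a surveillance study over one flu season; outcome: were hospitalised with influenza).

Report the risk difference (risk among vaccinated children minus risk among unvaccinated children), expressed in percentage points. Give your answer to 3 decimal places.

risk difference = 0.0860 − 0.1110 = -0.0250 → -2.500 percentage points

RD = -2.500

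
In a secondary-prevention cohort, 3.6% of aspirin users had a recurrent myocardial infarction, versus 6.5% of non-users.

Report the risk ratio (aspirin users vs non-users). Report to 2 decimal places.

RR = 0.03600 / 0.06500 = 0.55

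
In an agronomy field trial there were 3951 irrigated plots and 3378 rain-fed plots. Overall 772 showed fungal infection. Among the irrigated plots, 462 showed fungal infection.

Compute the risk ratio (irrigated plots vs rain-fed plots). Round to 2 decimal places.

RR: 1.27

irrigated plots without the outcome: 3951 − 462 = 3489
rain-fed plots with the outcome: 772 − 462 = 310
rain-fed plots without the outcome: 3378 − 310 = 3068
risk, irrigated plots = 462/3951 = 0.1169
risk, rain-fed plots = 310/3378 = 0.0918
RR = 0.1169 / 0.0918 = 1.27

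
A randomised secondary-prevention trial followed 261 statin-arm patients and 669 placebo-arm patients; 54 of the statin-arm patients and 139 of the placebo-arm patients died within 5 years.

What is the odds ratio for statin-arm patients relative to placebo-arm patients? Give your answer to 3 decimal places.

OR = (54 × 530) / (207 × 139) = 28620/28773 ≈ 0.995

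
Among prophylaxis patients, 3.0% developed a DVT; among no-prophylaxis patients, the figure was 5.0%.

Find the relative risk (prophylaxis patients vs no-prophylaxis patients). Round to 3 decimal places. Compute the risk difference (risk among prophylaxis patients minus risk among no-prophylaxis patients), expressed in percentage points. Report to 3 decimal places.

RR = 0.600; RD = -2.000

RR = 0.03000 / 0.05000 = 0.600
risk difference = 0.03000 − 0.05000 = -0.02000 → -2.000 percentage points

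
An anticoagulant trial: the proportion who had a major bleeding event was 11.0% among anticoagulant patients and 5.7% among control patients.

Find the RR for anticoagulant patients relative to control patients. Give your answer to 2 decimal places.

RR = 0.1100 / 0.0570 = 1.93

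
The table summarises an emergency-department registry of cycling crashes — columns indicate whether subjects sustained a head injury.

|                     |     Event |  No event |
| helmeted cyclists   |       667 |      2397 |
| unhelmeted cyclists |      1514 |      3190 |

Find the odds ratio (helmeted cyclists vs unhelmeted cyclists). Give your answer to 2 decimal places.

OR = (667 × 3190) / (2397 × 1514) = 2127730/3629058 ≈ 0.59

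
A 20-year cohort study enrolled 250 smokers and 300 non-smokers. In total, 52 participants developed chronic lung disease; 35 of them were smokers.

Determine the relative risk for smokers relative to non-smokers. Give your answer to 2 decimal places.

RR: 2.47

smokers without the outcome: 250 − 35 = 215
non-smokers with the outcome: 52 − 35 = 17
non-smokers without the outcome: 300 − 17 = 283
risk, smokers = 35/250 = 0.1400
risk, non-smokers = 17/300 = 0.0567
RR = 0.1400 / 0.0567 = 2.47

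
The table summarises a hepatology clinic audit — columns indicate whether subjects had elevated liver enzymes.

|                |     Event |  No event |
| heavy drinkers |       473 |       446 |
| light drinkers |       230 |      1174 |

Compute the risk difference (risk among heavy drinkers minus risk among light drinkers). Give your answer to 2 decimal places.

RD ≈ 0.35

risk, heavy drinkers = 473/919 = 0.5147
risk, light drinkers = 230/1404 = 0.1638
risk difference = 0.5147 − 0.1638 = 0.35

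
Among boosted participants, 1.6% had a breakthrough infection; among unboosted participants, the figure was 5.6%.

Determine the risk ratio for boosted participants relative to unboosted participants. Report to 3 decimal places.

RR = 0.01600 / 0.05600 = 0.286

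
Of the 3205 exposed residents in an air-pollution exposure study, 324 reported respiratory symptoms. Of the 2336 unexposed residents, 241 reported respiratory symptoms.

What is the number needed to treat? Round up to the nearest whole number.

risk, exposed residents = 324/3205 = 0.101092
risk, unexposed residents = 241/2336 = 0.103168
absolute risk difference = 0.002076
1 / 0.002076 = 481.696 → round up → 482

NNT = 482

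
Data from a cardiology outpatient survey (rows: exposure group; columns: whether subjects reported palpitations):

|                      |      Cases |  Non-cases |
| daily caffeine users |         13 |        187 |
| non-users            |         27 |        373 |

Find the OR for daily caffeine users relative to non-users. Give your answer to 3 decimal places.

OR = (13 × 373) / (187 × 27) = 4849/5049 ≈ 0.960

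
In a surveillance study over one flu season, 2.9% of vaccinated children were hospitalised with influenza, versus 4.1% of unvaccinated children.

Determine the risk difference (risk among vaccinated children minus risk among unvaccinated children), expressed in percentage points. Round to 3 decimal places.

risk difference = 0.02900 − 0.04100 = -0.01200 → -1.200 percentage points

-1.200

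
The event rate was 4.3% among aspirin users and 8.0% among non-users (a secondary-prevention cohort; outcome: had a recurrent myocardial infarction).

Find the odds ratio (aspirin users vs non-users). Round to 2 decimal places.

0.52

odds, aspirin users = 0.04300/0.95700 = 0.04493
odds, non-users = 0.08000/0.92000 = 0.08696
OR = 0.04493 / 0.08696 = 0.52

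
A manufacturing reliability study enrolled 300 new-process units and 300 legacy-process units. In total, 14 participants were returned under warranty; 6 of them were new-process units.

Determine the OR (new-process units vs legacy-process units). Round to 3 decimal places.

OR ≈ 0.745

new-process units without the outcome: 300 − 6 = 294
legacy-process units with the outcome: 14 − 6 = 8
legacy-process units without the outcome: 300 − 8 = 292
odds, new-process units = 6/294 = 0.02041
odds, legacy-process units = 8/292 = 0.02740
OR = 0.02041 / 0.02740 = 0.745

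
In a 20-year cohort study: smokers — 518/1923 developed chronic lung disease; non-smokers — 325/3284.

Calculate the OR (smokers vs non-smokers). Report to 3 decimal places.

OR = (518 × 2959) / (1405 × 325) = 1532762/456625 ≈ 3.357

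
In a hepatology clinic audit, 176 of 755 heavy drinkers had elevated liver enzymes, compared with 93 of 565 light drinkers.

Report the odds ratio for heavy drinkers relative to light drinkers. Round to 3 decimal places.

OR = (176 × 472) / (579 × 93) = 83072/53847 ≈ 1.543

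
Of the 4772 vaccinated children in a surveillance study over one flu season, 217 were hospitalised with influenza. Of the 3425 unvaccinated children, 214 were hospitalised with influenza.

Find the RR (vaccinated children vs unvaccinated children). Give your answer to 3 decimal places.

RR = 0.728

risk, vaccinated children = 217/4772 = 0.04547
risk, unvaccinated children = 214/3425 = 0.06248
RR = 0.04547 / 0.06248 = 0.728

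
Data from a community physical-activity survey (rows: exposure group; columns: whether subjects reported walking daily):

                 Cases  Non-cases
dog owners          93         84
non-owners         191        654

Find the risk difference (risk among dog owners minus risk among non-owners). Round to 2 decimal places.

risk, dog owners = 93/177 = 0.5254
risk, non-owners = 191/845 = 0.2260
risk difference = 0.5254 − 0.2260 = 0.30

0.30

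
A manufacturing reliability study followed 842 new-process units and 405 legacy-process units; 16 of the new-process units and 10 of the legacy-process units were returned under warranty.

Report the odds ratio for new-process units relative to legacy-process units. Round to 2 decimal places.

OR = (16 × 395) / (826 × 10) = 6320/8260 ≈ 0.77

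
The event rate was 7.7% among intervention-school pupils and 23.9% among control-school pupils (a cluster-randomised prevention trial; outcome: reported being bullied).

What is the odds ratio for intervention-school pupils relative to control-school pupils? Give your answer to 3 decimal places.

OR = 0.266

odds, intervention-school pupils = 0.0770/0.9230 = 0.0834
odds, control-school pupils = 0.2390/0.7610 = 0.3141
OR = 0.0834 / 0.3141 = 0.266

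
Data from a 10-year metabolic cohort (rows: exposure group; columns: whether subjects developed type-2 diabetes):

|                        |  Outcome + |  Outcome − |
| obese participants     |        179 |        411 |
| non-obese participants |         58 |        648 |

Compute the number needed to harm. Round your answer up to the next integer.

risk, obese participants = 179/590 = 0.303390
risk, non-obese participants = 58/706 = 0.082153
absolute risk difference = 0.221237
1 / 0.221237 = 4.520 → round up → 5

NNH ≈ 5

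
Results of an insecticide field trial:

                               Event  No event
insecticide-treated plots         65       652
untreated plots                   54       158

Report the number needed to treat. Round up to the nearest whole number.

risk, insecticide-treated plots = 65/717 = 0.090656
risk, untreated plots = 54/212 = 0.254717
absolute risk difference = 0.164061
1 / 0.164061 = 6.095 → round up → 7

7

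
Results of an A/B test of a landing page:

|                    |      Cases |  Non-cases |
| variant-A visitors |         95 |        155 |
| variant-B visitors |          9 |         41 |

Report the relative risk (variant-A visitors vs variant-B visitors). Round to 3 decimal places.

risk, variant-A visitors = 95/250 = 0.3800
risk, variant-B visitors = 9/50 = 0.1800
RR = 0.3800 / 0.1800 = 2.111

2.111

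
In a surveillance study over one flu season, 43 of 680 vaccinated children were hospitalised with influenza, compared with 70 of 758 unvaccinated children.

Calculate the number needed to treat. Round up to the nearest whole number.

35

risk, vaccinated children = 43/680 = 0.063235
risk, unvaccinated children = 70/758 = 0.092348
absolute risk difference = 0.029113
1 / 0.029113 = 34.349 → round up → 35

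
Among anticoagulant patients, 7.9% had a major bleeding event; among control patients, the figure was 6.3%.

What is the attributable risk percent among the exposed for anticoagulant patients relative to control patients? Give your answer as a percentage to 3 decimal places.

AR% = (0.0790 − 0.0630) / 0.0790 = 0.2025 → 20.253%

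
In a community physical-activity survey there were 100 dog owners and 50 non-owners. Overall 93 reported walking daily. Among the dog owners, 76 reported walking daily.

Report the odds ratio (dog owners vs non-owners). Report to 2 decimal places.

6.15

dog owners without the outcome: 100 − 76 = 24
non-owners with the outcome: 93 − 76 = 17
non-owners without the outcome: 50 − 17 = 33
OR = (76 × 33) / (24 × 17) = 2508/408 ≈ 6.15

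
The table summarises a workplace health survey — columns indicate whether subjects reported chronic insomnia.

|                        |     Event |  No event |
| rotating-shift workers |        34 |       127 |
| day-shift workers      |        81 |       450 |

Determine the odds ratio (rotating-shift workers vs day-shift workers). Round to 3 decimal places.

1.487

odds, rotating-shift workers = 34/127 = 0.2677
odds, day-shift workers = 81/450 = 0.1800
OR = 0.2677 / 0.1800 = 1.487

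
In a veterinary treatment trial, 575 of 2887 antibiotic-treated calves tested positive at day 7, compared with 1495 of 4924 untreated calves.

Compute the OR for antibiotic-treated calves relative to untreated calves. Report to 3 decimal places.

OR ≈ 0.570

odds, antibiotic-treated calves = 575/2312 = 0.2487
odds, untreated calves = 1495/3429 = 0.4360
OR = 0.2487 / 0.4360 = 0.570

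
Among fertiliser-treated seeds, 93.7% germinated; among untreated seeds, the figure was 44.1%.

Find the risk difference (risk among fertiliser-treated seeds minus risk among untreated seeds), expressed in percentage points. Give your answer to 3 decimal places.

risk difference = 0.9370 − 0.4410 = 0.4960 → 49.600 percentage points

49.600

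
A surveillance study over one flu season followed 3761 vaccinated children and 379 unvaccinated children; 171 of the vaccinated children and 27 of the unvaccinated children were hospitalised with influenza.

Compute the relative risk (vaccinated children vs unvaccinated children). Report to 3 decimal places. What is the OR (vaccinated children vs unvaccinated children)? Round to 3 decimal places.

risk, vaccinated children = 171/3761 = 0.04547
risk, unvaccinated children = 27/379 = 0.07124
RR = 0.04547 / 0.07124 = 0.638
odds, vaccinated children = 171/3590 = 0.04763
odds, unvaccinated children = 27/352 = 0.07670
OR = 0.04763 / 0.07670 = 0.621

RR = 0.638; OR = 0.621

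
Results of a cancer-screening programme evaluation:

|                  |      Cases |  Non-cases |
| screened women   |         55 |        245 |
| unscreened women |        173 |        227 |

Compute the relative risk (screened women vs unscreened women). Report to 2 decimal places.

RR ≈ 0.42

risk, screened women = 55/300 = 0.1833
risk, unscreened women = 173/400 = 0.4325
RR = 0.1833 / 0.4325 = 0.42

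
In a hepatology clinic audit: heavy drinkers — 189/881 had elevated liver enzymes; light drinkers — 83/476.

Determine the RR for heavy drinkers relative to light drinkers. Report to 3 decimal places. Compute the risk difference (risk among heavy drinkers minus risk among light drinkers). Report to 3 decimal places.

RR = 1.230; RD = 0.040

risk, heavy drinkers = 189/881 = 0.2145
risk, light drinkers = 83/476 = 0.1744
RR = 0.2145 / 0.1744 = 1.230
risk difference = 0.2145 − 0.1744 = 0.040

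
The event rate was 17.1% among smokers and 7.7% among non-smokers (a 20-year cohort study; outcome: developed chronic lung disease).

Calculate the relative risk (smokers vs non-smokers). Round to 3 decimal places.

RR = 0.1710 / 0.0770 = 2.221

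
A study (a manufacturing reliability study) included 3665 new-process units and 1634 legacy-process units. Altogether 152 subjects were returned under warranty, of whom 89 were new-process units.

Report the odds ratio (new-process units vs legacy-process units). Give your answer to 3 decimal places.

new-process units without the outcome: 3665 − 89 = 3576
legacy-process units with the outcome: 152 − 89 = 63
legacy-process units without the outcome: 1634 − 63 = 1571
odds, new-process units = 89/3576 = 0.02489
odds, legacy-process units = 63/1571 = 0.04010
OR = 0.02489 / 0.04010 = 0.621

0.621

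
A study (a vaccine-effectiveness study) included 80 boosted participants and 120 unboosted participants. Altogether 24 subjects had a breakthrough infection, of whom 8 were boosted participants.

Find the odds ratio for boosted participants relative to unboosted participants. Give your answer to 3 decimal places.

OR ≈ 0.722

boosted participants without the outcome: 80 − 8 = 72
unboosted participants with the outcome: 24 − 8 = 16
unboosted participants without the outcome: 120 − 16 = 104
odds, boosted participants = 8/72 = 0.1111
odds, unboosted participants = 16/104 = 0.1538
OR = 0.1111 / 0.1538 = 0.722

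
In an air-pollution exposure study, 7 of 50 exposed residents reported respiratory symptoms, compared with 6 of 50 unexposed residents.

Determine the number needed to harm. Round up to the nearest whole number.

risk, exposed residents = 7/50 = 0.140000
risk, unexposed residents = 6/50 = 0.120000
absolute risk difference = 0.020000
1 / 0.020000 = 50.000 → round up → 50

50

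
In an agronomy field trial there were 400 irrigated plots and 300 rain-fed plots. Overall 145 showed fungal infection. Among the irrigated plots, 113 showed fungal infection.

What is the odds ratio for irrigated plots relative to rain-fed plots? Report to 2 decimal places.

irrigated plots without the outcome: 400 − 113 = 287
rain-fed plots with the outcome: 145 − 113 = 32
rain-fed plots without the outcome: 300 − 32 = 268
odds, irrigated plots = 113/287 = 0.3937
odds, rain-fed plots = 32/268 = 0.1194
OR = 0.3937 / 0.1194 = 3.30

3.30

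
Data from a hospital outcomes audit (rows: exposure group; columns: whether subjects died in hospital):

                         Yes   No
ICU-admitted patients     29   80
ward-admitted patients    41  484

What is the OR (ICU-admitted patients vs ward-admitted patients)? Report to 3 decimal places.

OR = (29 × 484) / (80 × 41) = 14036/3280 ≈ 4.279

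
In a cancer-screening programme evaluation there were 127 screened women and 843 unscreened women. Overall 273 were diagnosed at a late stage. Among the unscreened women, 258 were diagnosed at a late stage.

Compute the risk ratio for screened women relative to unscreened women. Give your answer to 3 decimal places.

screened women with the outcome: 273 − 258 = 15
screened women without the outcome: 127 − 15 = 112
unscreened women without the outcome: 843 − 258 = 585
risk, screened women = 15/127 = 0.1181
risk, unscreened women = 258/843 = 0.3060
RR = 0.1181 / 0.3060 = 0.386

0.386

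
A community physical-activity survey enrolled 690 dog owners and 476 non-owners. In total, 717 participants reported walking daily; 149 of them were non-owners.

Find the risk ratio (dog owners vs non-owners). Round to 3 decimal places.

dog owners with the outcome: 717 − 149 = 568
dog owners without the outcome: 690 − 568 = 122
non-owners without the outcome: 476 − 149 = 327
risk, dog owners = 568/690 = 0.8232
risk, non-owners = 149/476 = 0.3130
RR = 0.8232 / 0.3130 = 2.630

2.630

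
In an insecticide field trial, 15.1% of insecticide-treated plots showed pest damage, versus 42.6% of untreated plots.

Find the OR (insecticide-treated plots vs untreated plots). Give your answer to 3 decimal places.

OR = 0.240

odds, insecticide-treated plots = 0.1510/0.8490 = 0.1779
odds, untreated plots = 0.4260/0.5740 = 0.7422
OR = 0.1779 / 0.7422 = 0.240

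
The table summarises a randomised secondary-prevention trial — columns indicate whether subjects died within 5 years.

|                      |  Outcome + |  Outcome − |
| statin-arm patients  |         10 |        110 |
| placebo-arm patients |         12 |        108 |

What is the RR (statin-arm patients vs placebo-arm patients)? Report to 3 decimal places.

risk, statin-arm patients = 10/120 = 0.0833
risk, placebo-arm patients = 12/120 = 0.1000
RR = 0.0833 / 0.1000 = 0.833

RR = 0.833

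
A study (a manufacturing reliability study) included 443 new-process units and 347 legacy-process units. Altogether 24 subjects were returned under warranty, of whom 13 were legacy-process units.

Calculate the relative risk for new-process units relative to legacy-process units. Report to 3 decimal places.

new-process units with the outcome: 24 − 13 = 11
new-process units without the outcome: 443 − 11 = 432
legacy-process units without the outcome: 347 − 13 = 334
risk, new-process units = 11/443 = 0.02483
risk, legacy-process units = 13/347 = 0.03746
RR = 0.02483 / 0.03746 = 0.663

RR: 0.663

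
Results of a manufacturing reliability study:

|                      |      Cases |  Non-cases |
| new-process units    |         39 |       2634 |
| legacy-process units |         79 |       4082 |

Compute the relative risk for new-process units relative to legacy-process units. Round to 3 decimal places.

0.768

risk, new-process units = 39/2673 = 0.01459
risk, legacy-process units = 79/4161 = 0.01899
RR = 0.01459 / 0.01899 = 0.768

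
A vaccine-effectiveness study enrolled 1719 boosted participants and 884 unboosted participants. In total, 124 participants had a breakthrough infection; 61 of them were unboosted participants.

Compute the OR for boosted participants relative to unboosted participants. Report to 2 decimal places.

boosted participants with the outcome: 124 − 61 = 63
boosted participants without the outcome: 1719 − 63 = 1656
unboosted participants without the outcome: 884 − 61 = 823
OR = (63 × 823) / (1656 × 61) = 51849/101016 ≈ 0.51

OR ≈ 0.51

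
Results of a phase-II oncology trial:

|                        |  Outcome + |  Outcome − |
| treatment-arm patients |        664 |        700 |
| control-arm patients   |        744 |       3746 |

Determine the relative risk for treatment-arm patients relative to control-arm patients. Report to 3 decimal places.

risk, treatment-arm patients = 664/1364 = 0.4868
risk, control-arm patients = 744/4490 = 0.1657
RR = 0.4868 / 0.1657 = 2.938

2.938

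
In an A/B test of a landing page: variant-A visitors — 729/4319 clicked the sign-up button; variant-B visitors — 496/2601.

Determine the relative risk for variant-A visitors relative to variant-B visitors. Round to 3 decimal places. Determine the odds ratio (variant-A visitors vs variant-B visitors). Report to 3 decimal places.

risk, variant-A visitors = 729/4319 = 0.1688
risk, variant-B visitors = 496/2601 = 0.1907
RR = 0.1688 / 0.1907 = 0.885
odds, variant-A visitors = 729/3590 = 0.2031
odds, variant-B visitors = 496/2105 = 0.2356
OR = 0.2031 / 0.2356 = 0.862

RR = 0.885; OR = 0.862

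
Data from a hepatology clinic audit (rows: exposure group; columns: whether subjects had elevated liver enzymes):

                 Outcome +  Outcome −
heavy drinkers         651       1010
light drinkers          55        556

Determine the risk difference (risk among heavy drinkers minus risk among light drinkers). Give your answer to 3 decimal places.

RD = 0.302

risk, heavy drinkers = 651/1661 = 0.3919
risk, light drinkers = 55/611 = 0.0900
risk difference = 0.3919 − 0.0900 = 0.302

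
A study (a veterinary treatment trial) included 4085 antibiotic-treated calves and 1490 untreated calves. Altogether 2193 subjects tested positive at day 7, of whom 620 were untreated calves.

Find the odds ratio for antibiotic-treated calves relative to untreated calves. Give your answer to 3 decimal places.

antibiotic-treated calves with the outcome: 2193 − 620 = 1573
antibiotic-treated calves without the outcome: 4085 − 1573 = 2512
untreated calves without the outcome: 1490 − 620 = 870
OR = (1573 × 870) / (2512 × 620) = 1368510/1557440 ≈ 0.879

0.879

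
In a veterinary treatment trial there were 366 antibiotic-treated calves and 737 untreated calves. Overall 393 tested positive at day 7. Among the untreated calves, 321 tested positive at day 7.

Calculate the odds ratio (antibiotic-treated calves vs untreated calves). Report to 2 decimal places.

0.32

antibiotic-treated calves with the outcome: 393 − 321 = 72
antibiotic-treated calves without the outcome: 366 − 72 = 294
untreated calves without the outcome: 737 − 321 = 416
OR = (72 × 416) / (294 × 321) = 29952/94374 ≈ 0.32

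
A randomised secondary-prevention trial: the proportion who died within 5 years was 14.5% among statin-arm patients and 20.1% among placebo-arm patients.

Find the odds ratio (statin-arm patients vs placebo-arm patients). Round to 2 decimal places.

0.67

odds, statin-arm patients = 0.1450/0.8550 = 0.1696
odds, placebo-arm patients = 0.2010/0.7990 = 0.2516
OR = 0.1696 / 0.2516 = 0.67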